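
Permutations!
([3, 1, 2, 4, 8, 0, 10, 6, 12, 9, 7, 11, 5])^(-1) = (0 5 12 8 4 3)(6 7 10)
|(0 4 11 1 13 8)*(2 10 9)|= |(0 4 11 1 13 8)(2 10 9)|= 6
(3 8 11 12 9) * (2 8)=[0, 1, 8, 2, 4, 5, 6, 7, 11, 3, 10, 12, 9]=(2 8 11 12 9 3)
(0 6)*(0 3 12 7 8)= [6, 1, 2, 12, 4, 5, 3, 8, 0, 9, 10, 11, 7]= (0 6 3 12 7 8)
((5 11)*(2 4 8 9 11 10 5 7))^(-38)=(2 11 8)(4 7 9)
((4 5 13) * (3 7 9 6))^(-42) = ((3 7 9 6)(4 5 13))^(-42) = (13)(3 9)(6 7)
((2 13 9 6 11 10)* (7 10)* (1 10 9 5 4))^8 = (1 2 5)(4 10 13)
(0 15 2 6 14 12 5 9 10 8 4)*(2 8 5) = (0 15 8 4)(2 6 14 12)(5 9 10) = [15, 1, 6, 3, 0, 9, 14, 7, 4, 10, 5, 11, 2, 13, 12, 8]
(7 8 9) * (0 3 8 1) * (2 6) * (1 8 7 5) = (0 3 7 8 9 5 1)(2 6) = [3, 0, 6, 7, 4, 1, 2, 8, 9, 5]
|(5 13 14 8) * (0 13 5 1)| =|(0 13 14 8 1)| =5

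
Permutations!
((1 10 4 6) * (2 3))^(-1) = (1 6 4 10)(2 3)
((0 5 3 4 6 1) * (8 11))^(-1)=(0 1 6 4 3 5)(8 11)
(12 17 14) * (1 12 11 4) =(1 12 17 14 11 4) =[0, 12, 2, 3, 1, 5, 6, 7, 8, 9, 10, 4, 17, 13, 11, 15, 16, 14]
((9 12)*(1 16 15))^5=((1 16 15)(9 12))^5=(1 15 16)(9 12)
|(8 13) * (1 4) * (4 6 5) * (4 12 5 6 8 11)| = |(1 8 13 11 4)(5 12)| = 10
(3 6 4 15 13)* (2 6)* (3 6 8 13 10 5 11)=(2 8 13 6 4 15 10 5 11 3)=[0, 1, 8, 2, 15, 11, 4, 7, 13, 9, 5, 3, 12, 6, 14, 10]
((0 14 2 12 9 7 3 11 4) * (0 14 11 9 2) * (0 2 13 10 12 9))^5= ((0 11 4 14 2 9 7 3)(10 12 13))^5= (0 9 4 3 2 11 7 14)(10 13 12)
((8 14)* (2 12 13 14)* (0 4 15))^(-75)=((0 4 15)(2 12 13 14 8))^(-75)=(15)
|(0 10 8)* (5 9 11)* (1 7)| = |(0 10 8)(1 7)(5 9 11)| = 6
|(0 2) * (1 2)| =3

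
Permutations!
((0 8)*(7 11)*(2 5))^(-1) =(0 8)(2 5)(7 11)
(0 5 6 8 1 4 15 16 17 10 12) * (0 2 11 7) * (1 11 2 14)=[5, 4, 2, 3, 15, 6, 8, 0, 11, 9, 12, 7, 14, 13, 1, 16, 17, 10]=(0 5 6 8 11 7)(1 4 15 16 17 10 12 14)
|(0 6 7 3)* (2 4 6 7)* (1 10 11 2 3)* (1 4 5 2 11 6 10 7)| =14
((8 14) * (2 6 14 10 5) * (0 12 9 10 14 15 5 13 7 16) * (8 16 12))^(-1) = (0 16 14 8)(2 5 15 6)(7 13 10 9 12)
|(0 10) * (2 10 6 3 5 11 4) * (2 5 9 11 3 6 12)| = |(0 12 2 10)(3 9 11 4 5)| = 20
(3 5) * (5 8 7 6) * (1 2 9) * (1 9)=(9)(1 2)(3 8 7 6 5)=[0, 2, 1, 8, 4, 3, 5, 6, 7, 9]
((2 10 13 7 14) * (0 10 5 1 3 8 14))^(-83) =(0 10 13 7)(1 3 8 14 2 5)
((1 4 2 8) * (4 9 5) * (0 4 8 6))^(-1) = (0 6 2 4)(1 8 5 9)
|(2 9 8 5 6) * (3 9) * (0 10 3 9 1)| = |(0 10 3 1)(2 9 8 5 6)| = 20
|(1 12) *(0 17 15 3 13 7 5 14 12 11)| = |(0 17 15 3 13 7 5 14 12 1 11)| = 11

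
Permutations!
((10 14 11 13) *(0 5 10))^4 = ((0 5 10 14 11 13))^4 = (0 11 10)(5 13 14)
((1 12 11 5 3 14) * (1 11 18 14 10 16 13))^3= (1 14 3 13 18 5 16 12 11 10)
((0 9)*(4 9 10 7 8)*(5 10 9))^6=((0 9)(4 5 10 7 8))^6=(4 5 10 7 8)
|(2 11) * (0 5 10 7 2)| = |(0 5 10 7 2 11)| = 6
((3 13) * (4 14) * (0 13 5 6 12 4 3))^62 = (3 6 4)(5 12 14)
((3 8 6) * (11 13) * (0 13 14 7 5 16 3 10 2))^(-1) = (0 2 10 6 8 3 16 5 7 14 11 13)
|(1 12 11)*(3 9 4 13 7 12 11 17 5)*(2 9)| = |(1 11)(2 9 4 13 7 12 17 5 3)| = 18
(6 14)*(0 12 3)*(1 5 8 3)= (0 12 1 5 8 3)(6 14)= [12, 5, 2, 0, 4, 8, 14, 7, 3, 9, 10, 11, 1, 13, 6]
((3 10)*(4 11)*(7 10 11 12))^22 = (3 7 4)(10 12 11)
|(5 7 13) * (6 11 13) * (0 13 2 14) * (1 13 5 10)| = 21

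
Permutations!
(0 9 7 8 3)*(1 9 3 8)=(0 3)(1 9 7)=[3, 9, 2, 0, 4, 5, 6, 1, 8, 7]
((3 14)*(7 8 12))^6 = ((3 14)(7 8 12))^6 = (14)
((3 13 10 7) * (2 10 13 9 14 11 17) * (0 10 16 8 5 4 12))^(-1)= (0 12 4 5 8 16 2 17 11 14 9 3 7 10)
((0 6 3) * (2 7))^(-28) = (7)(0 3 6) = ((0 6 3)(2 7))^(-28)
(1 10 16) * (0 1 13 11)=(0 1 10 16 13 11)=[1, 10, 2, 3, 4, 5, 6, 7, 8, 9, 16, 0, 12, 11, 14, 15, 13]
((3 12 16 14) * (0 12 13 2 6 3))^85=(0 12 16 14)(2 6 3 13)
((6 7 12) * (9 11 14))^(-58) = ((6 7 12)(9 11 14))^(-58) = (6 12 7)(9 14 11)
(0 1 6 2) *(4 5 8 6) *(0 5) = (0 1 4)(2 5 8 6) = [1, 4, 5, 3, 0, 8, 2, 7, 6]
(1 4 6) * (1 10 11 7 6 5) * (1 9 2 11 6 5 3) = [0, 4, 11, 1, 3, 9, 10, 5, 8, 2, 6, 7] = (1 4 3)(2 11 7 5 9)(6 10)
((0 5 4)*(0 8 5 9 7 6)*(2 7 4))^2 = (0 4 5 7)(2 6 9 8)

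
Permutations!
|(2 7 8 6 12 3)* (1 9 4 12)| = |(1 9 4 12 3 2 7 8 6)| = 9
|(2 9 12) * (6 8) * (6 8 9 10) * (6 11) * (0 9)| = 7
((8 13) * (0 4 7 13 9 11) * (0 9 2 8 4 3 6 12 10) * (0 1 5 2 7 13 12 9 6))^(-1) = ((0 3)(1 5 2 8 7 12 10)(4 13)(6 9 11))^(-1) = (0 3)(1 10 12 7 8 2 5)(4 13)(6 11 9)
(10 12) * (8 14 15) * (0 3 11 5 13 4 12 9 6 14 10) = (0 3 11 5 13 4 12)(6 14 15 8 10 9) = [3, 1, 2, 11, 12, 13, 14, 7, 10, 6, 9, 5, 0, 4, 15, 8]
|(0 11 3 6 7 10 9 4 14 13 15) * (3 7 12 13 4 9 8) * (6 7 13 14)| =4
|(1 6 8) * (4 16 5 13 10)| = |(1 6 8)(4 16 5 13 10)| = 15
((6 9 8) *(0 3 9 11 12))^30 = ((0 3 9 8 6 11 12))^30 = (0 9 6 12 3 8 11)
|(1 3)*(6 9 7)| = 6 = |(1 3)(6 9 7)|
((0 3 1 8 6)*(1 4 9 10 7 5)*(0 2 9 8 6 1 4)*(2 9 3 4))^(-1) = ((0 4 8 1 6 9 10 7 5 2 3))^(-1) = (0 3 2 5 7 10 9 6 1 8 4)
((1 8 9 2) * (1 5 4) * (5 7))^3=(1 2 4 9 5 8 7)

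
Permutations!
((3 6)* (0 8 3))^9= (0 8 3 6)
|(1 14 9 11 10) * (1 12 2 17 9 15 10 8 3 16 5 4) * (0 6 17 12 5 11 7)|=60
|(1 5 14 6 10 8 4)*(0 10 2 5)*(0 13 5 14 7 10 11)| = 42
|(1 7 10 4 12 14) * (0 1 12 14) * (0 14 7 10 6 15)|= |(0 1 10 4 7 6 15)(12 14)|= 14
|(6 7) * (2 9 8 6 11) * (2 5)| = |(2 9 8 6 7 11 5)| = 7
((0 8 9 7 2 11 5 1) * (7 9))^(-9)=(0 5 2 8 1 11 7)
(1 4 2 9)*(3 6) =(1 4 2 9)(3 6) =[0, 4, 9, 6, 2, 5, 3, 7, 8, 1]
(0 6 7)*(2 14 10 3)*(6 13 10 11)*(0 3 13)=(2 14 11 6 7 3)(10 13)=[0, 1, 14, 2, 4, 5, 7, 3, 8, 9, 13, 6, 12, 10, 11]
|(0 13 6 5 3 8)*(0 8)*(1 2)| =10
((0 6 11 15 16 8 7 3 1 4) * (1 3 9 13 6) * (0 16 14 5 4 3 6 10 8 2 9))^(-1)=((0 1 3 6 11 15 14 5 4 16 2 9 13 10 8 7))^(-1)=(0 7 8 10 13 9 2 16 4 5 14 15 11 6 3 1)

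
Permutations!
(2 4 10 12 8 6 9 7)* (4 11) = (2 11 4 10 12 8 6 9 7) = [0, 1, 11, 3, 10, 5, 9, 2, 6, 7, 12, 4, 8]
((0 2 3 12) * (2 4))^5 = (12)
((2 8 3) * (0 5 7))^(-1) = (0 7 5)(2 3 8)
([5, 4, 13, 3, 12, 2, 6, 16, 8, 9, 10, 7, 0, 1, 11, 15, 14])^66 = [13, 0, 4, 3, 5, 1, 6, 14, 8, 9, 10, 16, 2, 12, 7, 15, 11]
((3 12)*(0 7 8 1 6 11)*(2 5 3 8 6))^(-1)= ((0 7 6 11)(1 2 5 3 12 8))^(-1)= (0 11 6 7)(1 8 12 3 5 2)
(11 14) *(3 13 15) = (3 13 15)(11 14) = [0, 1, 2, 13, 4, 5, 6, 7, 8, 9, 10, 14, 12, 15, 11, 3]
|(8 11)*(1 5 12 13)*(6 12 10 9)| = |(1 5 10 9 6 12 13)(8 11)| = 14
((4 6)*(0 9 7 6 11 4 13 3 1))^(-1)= (0 1 3 13 6 7 9)(4 11)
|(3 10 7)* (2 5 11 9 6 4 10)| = 9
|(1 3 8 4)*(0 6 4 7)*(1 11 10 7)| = |(0 6 4 11 10 7)(1 3 8)| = 6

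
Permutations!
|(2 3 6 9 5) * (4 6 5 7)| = 12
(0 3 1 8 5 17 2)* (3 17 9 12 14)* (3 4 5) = [17, 8, 0, 1, 5, 9, 6, 7, 3, 12, 10, 11, 14, 13, 4, 15, 16, 2] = (0 17 2)(1 8 3)(4 5 9 12 14)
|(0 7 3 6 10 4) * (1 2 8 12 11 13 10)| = |(0 7 3 6 1 2 8 12 11 13 10 4)| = 12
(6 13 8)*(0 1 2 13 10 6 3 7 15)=[1, 2, 13, 7, 4, 5, 10, 15, 3, 9, 6, 11, 12, 8, 14, 0]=(0 1 2 13 8 3 7 15)(6 10)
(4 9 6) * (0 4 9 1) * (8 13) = [4, 0, 2, 3, 1, 5, 9, 7, 13, 6, 10, 11, 12, 8] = (0 4 1)(6 9)(8 13)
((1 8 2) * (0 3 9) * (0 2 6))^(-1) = ((0 3 9 2 1 8 6))^(-1) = (0 6 8 1 2 9 3)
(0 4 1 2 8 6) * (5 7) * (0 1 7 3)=(0 4 7 5 3)(1 2 8 6)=[4, 2, 8, 0, 7, 3, 1, 5, 6]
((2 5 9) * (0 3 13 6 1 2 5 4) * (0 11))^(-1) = (0 11 4 2 1 6 13 3)(5 9)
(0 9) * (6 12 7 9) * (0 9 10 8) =(0 6 12 7 10 8) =[6, 1, 2, 3, 4, 5, 12, 10, 0, 9, 8, 11, 7]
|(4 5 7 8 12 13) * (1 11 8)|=|(1 11 8 12 13 4 5 7)|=8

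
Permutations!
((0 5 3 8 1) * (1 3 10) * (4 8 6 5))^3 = (0 3 10 4 6 1 8 5)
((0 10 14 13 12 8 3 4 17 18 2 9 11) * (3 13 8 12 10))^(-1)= (0 11 9 2 18 17 4 3)(8 14 10 13)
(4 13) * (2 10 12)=(2 10 12)(4 13)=[0, 1, 10, 3, 13, 5, 6, 7, 8, 9, 12, 11, 2, 4]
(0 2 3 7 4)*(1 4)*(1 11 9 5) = (0 2 3 7 11 9 5 1 4) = [2, 4, 3, 7, 0, 1, 6, 11, 8, 5, 10, 9]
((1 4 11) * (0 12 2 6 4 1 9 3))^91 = ((0 12 2 6 4 11 9 3))^91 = (0 6 9 12 4 3 2 11)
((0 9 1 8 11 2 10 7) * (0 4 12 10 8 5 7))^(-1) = ((0 9 1 5 7 4 12 10)(2 8 11))^(-1) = (0 10 12 4 7 5 1 9)(2 11 8)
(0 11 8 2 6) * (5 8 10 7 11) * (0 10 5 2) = (0 2 6 10 7 11 5 8) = [2, 1, 6, 3, 4, 8, 10, 11, 0, 9, 7, 5]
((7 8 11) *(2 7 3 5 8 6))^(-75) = ((2 7 6)(3 5 8 11))^(-75) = (3 5 8 11)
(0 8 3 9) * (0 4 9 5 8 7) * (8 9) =[7, 1, 2, 5, 8, 9, 6, 0, 3, 4] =(0 7)(3 5 9 4 8)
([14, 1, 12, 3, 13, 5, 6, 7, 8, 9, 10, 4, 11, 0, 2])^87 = (0 12 13 2 4 14 11)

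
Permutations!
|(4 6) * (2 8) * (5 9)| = |(2 8)(4 6)(5 9)| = 2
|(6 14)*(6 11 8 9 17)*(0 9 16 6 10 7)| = |(0 9 17 10 7)(6 14 11 8 16)| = 5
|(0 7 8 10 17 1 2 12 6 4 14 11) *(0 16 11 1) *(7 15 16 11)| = 42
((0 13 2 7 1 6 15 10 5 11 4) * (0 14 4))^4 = ((0 13 2 7 1 6 15 10 5 11)(4 14))^4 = (0 1 5 2 15)(6 11 7 10 13)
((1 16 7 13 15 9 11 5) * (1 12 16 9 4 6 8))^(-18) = ((1 9 11 5 12 16 7 13 15 4 6 8))^(-18) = (1 7)(4 5)(6 12)(8 16)(9 13)(11 15)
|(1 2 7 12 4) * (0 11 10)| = 15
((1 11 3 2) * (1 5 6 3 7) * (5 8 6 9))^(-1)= (1 7 11)(2 3 6 8)(5 9)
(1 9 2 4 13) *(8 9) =[0, 8, 4, 3, 13, 5, 6, 7, 9, 2, 10, 11, 12, 1] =(1 8 9 2 4 13)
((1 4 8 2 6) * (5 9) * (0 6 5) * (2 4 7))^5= (0 5 7 6 9 2 1)(4 8)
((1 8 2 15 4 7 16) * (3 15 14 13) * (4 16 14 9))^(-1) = ((1 8 2 9 4 7 14 13 3 15 16))^(-1) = (1 16 15 3 13 14 7 4 9 2 8)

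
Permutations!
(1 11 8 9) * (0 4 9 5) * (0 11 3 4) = (1 3 4 9)(5 11 8) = [0, 3, 2, 4, 9, 11, 6, 7, 5, 1, 10, 8]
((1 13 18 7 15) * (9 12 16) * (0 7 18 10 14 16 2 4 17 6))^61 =((18)(0 7 15 1 13 10 14 16 9 12 2 4 17 6))^61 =(18)(0 10 2 7 14 4 15 16 17 1 9 6 13 12)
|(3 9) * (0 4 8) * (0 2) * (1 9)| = 12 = |(0 4 8 2)(1 9 3)|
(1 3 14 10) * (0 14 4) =(0 14 10 1 3 4) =[14, 3, 2, 4, 0, 5, 6, 7, 8, 9, 1, 11, 12, 13, 10]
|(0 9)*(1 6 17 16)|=|(0 9)(1 6 17 16)|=4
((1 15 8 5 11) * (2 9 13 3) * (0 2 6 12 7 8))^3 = (0 13 12 5 15 9 6 8 1 2 3 7 11)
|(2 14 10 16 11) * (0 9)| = |(0 9)(2 14 10 16 11)| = 10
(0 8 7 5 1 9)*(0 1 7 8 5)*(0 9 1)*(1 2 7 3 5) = (0 1 2 7 9)(3 5) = [1, 2, 7, 5, 4, 3, 6, 9, 8, 0]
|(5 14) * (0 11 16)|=6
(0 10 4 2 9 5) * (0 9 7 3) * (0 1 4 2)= (0 10 2 7 3 1 4)(5 9)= [10, 4, 7, 1, 0, 9, 6, 3, 8, 5, 2]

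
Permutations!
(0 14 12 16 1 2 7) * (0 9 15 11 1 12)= (0 14)(1 2 7 9 15 11)(12 16)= [14, 2, 7, 3, 4, 5, 6, 9, 8, 15, 10, 1, 16, 13, 0, 11, 12]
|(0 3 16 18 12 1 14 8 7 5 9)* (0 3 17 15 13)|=20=|(0 17 15 13)(1 14 8 7 5 9 3 16 18 12)|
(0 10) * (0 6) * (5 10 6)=(0 6)(5 10)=[6, 1, 2, 3, 4, 10, 0, 7, 8, 9, 5]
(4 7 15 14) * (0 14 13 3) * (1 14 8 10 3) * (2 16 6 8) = (0 2 16 6 8 10 3)(1 14 4 7 15 13) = [2, 14, 16, 0, 7, 5, 8, 15, 10, 9, 3, 11, 12, 1, 4, 13, 6]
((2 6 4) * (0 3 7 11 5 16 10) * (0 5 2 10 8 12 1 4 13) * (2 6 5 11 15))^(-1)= ((0 3 7 15 2 5 16 8 12 1 4 10 11 6 13))^(-1)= (0 13 6 11 10 4 1 12 8 16 5 2 15 7 3)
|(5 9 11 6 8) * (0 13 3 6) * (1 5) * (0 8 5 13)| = 8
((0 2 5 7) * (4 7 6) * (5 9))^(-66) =((0 2 9 5 6 4 7))^(-66) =(0 6 2 4 9 7 5)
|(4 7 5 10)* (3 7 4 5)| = 2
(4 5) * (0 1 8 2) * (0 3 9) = (0 1 8 2 3 9)(4 5) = [1, 8, 3, 9, 5, 4, 6, 7, 2, 0]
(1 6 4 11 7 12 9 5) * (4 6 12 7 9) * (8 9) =(1 12 4 11 8 9 5) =[0, 12, 2, 3, 11, 1, 6, 7, 9, 5, 10, 8, 4]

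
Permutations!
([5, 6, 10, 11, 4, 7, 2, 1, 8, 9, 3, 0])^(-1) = [11, 7, 6, 10, 4, 0, 1, 5, 8, 9, 2, 3]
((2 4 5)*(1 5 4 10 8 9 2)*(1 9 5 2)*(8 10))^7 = ((10)(1 2 8 5 9))^7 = (10)(1 8 9 2 5)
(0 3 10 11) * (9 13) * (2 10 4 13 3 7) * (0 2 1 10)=[7, 10, 0, 4, 13, 5, 6, 1, 8, 3, 11, 2, 12, 9]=(0 7 1 10 11 2)(3 4 13 9)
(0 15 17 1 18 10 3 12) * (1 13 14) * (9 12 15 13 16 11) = [13, 18, 2, 15, 4, 5, 6, 7, 8, 12, 3, 9, 0, 14, 1, 17, 11, 16, 10] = (0 13 14 1 18 10 3 15 17 16 11 9 12)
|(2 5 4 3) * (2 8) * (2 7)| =6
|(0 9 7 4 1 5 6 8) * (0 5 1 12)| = |(0 9 7 4 12)(5 6 8)| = 15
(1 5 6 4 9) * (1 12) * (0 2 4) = (0 2 4 9 12 1 5 6) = [2, 5, 4, 3, 9, 6, 0, 7, 8, 12, 10, 11, 1]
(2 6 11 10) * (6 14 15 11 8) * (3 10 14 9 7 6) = (2 9 7 6 8 3 10)(11 14 15) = [0, 1, 9, 10, 4, 5, 8, 6, 3, 7, 2, 14, 12, 13, 15, 11]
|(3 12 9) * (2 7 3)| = 5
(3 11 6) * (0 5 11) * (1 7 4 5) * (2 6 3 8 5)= (0 1 7 4 2 6 8 5 11 3)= [1, 7, 6, 0, 2, 11, 8, 4, 5, 9, 10, 3]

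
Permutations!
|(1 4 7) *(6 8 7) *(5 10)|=10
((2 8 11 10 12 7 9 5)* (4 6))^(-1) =(2 5 9 7 12 10 11 8)(4 6)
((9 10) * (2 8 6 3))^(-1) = ((2 8 6 3)(9 10))^(-1) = (2 3 6 8)(9 10)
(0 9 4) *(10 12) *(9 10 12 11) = (12)(0 10 11 9 4) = [10, 1, 2, 3, 0, 5, 6, 7, 8, 4, 11, 9, 12]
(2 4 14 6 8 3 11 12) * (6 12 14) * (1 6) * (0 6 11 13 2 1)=(0 6 8 3 13 2 4)(1 11 14 12)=[6, 11, 4, 13, 0, 5, 8, 7, 3, 9, 10, 14, 1, 2, 12]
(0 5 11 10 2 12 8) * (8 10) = (0 5 11 8)(2 12 10) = [5, 1, 12, 3, 4, 11, 6, 7, 0, 9, 2, 8, 10]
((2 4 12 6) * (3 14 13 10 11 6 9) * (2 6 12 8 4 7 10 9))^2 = (2 10 12 7 11)(3 13)(9 14)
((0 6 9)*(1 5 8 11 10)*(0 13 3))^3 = ((0 6 9 13 3)(1 5 8 11 10))^3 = (0 13 6 3 9)(1 11 5 10 8)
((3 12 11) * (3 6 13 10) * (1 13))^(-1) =(1 6 11 12 3 10 13)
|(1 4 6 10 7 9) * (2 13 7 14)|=|(1 4 6 10 14 2 13 7 9)|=9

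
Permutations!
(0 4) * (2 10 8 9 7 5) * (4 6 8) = (0 6 8 9 7 5 2 10 4) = [6, 1, 10, 3, 0, 2, 8, 5, 9, 7, 4]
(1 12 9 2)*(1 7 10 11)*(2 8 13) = (1 12 9 8 13 2 7 10 11) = [0, 12, 7, 3, 4, 5, 6, 10, 13, 8, 11, 1, 9, 2]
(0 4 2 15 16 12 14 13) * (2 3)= (0 4 3 2 15 16 12 14 13)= [4, 1, 15, 2, 3, 5, 6, 7, 8, 9, 10, 11, 14, 0, 13, 16, 12]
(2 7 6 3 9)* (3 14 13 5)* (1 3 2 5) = (1 3 9 5 2 7 6 14 13) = [0, 3, 7, 9, 4, 2, 14, 6, 8, 5, 10, 11, 12, 1, 13]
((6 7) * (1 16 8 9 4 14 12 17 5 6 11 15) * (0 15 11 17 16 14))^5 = ((0 15 1 14 12 16 8 9 4)(5 6 7 17))^5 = (0 16 15 8 1 9 14 4 12)(5 6 7 17)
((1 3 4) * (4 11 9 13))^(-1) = (1 4 13 9 11 3)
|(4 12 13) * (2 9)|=6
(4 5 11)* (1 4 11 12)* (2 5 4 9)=(1 9 2 5 12)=[0, 9, 5, 3, 4, 12, 6, 7, 8, 2, 10, 11, 1]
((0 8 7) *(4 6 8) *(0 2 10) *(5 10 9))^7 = ((0 4 6 8 7 2 9 5 10))^7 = (0 5 2 8 4 10 9 7 6)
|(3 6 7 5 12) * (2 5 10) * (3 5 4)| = 6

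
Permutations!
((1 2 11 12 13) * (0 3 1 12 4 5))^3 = ((0 3 1 2 11 4 5)(12 13))^3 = (0 2 5 1 4 3 11)(12 13)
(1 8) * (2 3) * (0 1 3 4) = (0 1 8 3 2 4) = [1, 8, 4, 2, 0, 5, 6, 7, 3]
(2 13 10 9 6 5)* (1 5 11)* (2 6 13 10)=(1 5 6 11)(2 10 9 13)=[0, 5, 10, 3, 4, 6, 11, 7, 8, 13, 9, 1, 12, 2]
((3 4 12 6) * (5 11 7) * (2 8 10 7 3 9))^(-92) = ((2 8 10 7 5 11 3 4 12 6 9))^(-92) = (2 4 7 9 3 10 6 11 8 12 5)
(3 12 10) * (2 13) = (2 13)(3 12 10) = [0, 1, 13, 12, 4, 5, 6, 7, 8, 9, 3, 11, 10, 2]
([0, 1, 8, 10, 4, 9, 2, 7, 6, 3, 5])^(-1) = (2 6 8)(3 9 5 10)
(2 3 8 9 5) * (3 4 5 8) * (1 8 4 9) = (1 8)(2 9 4 5) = [0, 8, 9, 3, 5, 2, 6, 7, 1, 4]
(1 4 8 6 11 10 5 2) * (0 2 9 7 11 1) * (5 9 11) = (0 2)(1 4 8 6)(5 11 10 9 7) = [2, 4, 0, 3, 8, 11, 1, 5, 6, 7, 9, 10]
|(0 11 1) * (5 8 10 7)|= |(0 11 1)(5 8 10 7)|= 12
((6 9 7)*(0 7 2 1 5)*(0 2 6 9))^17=(0 7 9 6)(1 2 5)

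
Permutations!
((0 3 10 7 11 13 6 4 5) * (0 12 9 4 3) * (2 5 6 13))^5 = ((13)(2 5 12 9 4 6 3 10 7 11))^5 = (13)(2 6)(3 5)(4 11)(7 9)(10 12)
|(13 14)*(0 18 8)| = |(0 18 8)(13 14)| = 6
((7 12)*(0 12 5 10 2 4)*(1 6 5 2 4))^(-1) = (0 4 10 5 6 1 2 7 12)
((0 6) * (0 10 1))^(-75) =(0 6 10 1) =((0 6 10 1))^(-75)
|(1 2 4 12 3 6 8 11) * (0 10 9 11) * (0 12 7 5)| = 36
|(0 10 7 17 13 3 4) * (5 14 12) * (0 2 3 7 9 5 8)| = |(0 10 9 5 14 12 8)(2 3 4)(7 17 13)| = 21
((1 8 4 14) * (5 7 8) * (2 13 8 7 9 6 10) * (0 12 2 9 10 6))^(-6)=(0 4 9 8 10 13 5 2 1 12 14)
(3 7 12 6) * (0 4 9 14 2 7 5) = (0 4 9 14 2 7 12 6 3 5) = [4, 1, 7, 5, 9, 0, 3, 12, 8, 14, 10, 11, 6, 13, 2]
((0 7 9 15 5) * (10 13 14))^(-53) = ((0 7 9 15 5)(10 13 14))^(-53) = (0 9 5 7 15)(10 13 14)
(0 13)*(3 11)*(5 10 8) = [13, 1, 2, 11, 4, 10, 6, 7, 5, 9, 8, 3, 12, 0] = (0 13)(3 11)(5 10 8)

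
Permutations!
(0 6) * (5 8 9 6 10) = [10, 1, 2, 3, 4, 8, 0, 7, 9, 6, 5] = (0 10 5 8 9 6)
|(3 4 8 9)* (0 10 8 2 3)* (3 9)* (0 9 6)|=|(0 10 8 3 4 2 6)|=7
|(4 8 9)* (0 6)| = 6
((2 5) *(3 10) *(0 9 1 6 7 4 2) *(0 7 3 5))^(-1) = (0 2 4 7 5 10 3 6 1 9) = ((0 9 1 6 3 10 5 7 4 2))^(-1)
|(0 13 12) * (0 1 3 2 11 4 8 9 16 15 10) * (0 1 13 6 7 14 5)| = 10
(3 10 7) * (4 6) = [0, 1, 2, 10, 6, 5, 4, 3, 8, 9, 7] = (3 10 7)(4 6)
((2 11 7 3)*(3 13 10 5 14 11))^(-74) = (5 13 11)(7 14 10)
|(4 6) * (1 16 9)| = |(1 16 9)(4 6)| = 6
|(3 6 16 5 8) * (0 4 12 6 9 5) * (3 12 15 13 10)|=|(0 4 15 13 10 3 9 5 8 12 6 16)|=12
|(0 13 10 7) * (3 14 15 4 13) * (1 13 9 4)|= |(0 3 14 15 1 13 10 7)(4 9)|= 8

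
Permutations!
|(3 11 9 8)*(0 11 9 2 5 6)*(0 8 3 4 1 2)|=6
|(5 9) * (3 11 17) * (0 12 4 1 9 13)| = 21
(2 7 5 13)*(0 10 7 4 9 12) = [10, 1, 4, 3, 9, 13, 6, 5, 8, 12, 7, 11, 0, 2] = (0 10 7 5 13 2 4 9 12)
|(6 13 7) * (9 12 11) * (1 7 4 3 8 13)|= 12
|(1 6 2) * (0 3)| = 6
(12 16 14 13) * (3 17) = [0, 1, 2, 17, 4, 5, 6, 7, 8, 9, 10, 11, 16, 12, 13, 15, 14, 3] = (3 17)(12 16 14 13)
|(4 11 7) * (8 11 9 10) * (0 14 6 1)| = 12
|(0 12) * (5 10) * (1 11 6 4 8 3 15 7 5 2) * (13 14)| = 22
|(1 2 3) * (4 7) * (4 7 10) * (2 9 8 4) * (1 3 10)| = |(1 9 8 4)(2 10)| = 4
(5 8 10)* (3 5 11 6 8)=(3 5)(6 8 10 11)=[0, 1, 2, 5, 4, 3, 8, 7, 10, 9, 11, 6]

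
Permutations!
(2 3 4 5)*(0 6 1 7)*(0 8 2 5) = (0 6 1 7 8 2 3 4) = [6, 7, 3, 4, 0, 5, 1, 8, 2]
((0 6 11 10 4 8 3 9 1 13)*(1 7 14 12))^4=((0 6 11 10 4 8 3 9 7 14 12 1 13))^4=(0 4 7 13 10 9 1 11 3 12 6 8 14)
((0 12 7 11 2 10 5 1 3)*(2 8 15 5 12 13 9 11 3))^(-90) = (0 13 9 11 8 15 5 1 2 10 12 7 3)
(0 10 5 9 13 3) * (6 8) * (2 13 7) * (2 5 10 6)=(0 6 8 2 13 3)(5 9 7)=[6, 1, 13, 0, 4, 9, 8, 5, 2, 7, 10, 11, 12, 3]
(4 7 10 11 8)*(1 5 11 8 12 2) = (1 5 11 12 2)(4 7 10 8) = [0, 5, 1, 3, 7, 11, 6, 10, 4, 9, 8, 12, 2]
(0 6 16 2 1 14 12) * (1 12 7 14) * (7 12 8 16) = (0 6 7 14 12)(2 8 16) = [6, 1, 8, 3, 4, 5, 7, 14, 16, 9, 10, 11, 0, 13, 12, 15, 2]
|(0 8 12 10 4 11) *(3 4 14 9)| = |(0 8 12 10 14 9 3 4 11)| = 9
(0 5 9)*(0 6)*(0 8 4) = [5, 1, 2, 3, 0, 9, 8, 7, 4, 6] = (0 5 9 6 8 4)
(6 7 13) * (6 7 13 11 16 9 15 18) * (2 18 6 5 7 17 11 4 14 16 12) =(2 18 5 7 4 14 16 9 15 6 13 17 11 12) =[0, 1, 18, 3, 14, 7, 13, 4, 8, 15, 10, 12, 2, 17, 16, 6, 9, 11, 5]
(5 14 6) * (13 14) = (5 13 14 6) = [0, 1, 2, 3, 4, 13, 5, 7, 8, 9, 10, 11, 12, 14, 6]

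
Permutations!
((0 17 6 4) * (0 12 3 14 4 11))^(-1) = ((0 17 6 11)(3 14 4 12))^(-1) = (0 11 6 17)(3 12 4 14)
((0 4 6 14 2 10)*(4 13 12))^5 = (0 14 12 10 6 13 2 4) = ((0 13 12 4 6 14 2 10))^5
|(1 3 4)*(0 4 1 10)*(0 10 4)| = |(10)(1 3)| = 2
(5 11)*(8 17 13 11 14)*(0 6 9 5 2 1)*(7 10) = (0 6 9 5 14 8 17 13 11 2 1)(7 10) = [6, 0, 1, 3, 4, 14, 9, 10, 17, 5, 7, 2, 12, 11, 8, 15, 16, 13]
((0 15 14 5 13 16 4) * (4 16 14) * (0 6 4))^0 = (16)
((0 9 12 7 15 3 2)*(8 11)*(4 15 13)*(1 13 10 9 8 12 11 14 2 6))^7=((0 8 14 2)(1 13 4 15 3 6)(7 10 9 11 12))^7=(0 2 14 8)(1 13 4 15 3 6)(7 9 12 10 11)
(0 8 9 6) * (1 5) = [8, 5, 2, 3, 4, 1, 0, 7, 9, 6] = (0 8 9 6)(1 5)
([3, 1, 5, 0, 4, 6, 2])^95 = (0 3)(2 6 5)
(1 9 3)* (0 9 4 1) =(0 9 3)(1 4) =[9, 4, 2, 0, 1, 5, 6, 7, 8, 3]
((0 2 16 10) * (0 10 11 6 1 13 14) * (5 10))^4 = (0 6)(1 2)(11 14)(13 16)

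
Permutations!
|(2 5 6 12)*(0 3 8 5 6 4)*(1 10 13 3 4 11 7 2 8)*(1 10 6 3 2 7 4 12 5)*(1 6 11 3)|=12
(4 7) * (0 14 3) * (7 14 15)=(0 15 7 4 14 3)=[15, 1, 2, 0, 14, 5, 6, 4, 8, 9, 10, 11, 12, 13, 3, 7]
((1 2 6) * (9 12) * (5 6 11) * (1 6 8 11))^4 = (12)(5 8 11)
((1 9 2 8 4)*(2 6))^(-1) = ((1 9 6 2 8 4))^(-1) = (1 4 8 2 6 9)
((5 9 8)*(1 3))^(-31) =(1 3)(5 8 9)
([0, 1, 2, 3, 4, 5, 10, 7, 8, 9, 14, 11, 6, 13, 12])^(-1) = [0, 1, 2, 3, 4, 5, 12, 7, 8, 9, 6, 11, 14, 13, 10]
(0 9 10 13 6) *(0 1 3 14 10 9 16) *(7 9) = (0 16)(1 3 14 10 13 6)(7 9) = [16, 3, 2, 14, 4, 5, 1, 9, 8, 7, 13, 11, 12, 6, 10, 15, 0]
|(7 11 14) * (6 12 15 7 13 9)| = |(6 12 15 7 11 14 13 9)| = 8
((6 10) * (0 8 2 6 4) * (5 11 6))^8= (11)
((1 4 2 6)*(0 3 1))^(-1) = (0 6 2 4 1 3)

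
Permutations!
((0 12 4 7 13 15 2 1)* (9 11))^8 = (15)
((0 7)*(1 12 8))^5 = (0 7)(1 8 12)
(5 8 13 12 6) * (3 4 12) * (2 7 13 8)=(2 7 13 3 4 12 6 5)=[0, 1, 7, 4, 12, 2, 5, 13, 8, 9, 10, 11, 6, 3]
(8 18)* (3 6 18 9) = (3 6 18 8 9) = [0, 1, 2, 6, 4, 5, 18, 7, 9, 3, 10, 11, 12, 13, 14, 15, 16, 17, 8]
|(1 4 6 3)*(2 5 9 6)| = 7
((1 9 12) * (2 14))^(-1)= (1 12 9)(2 14)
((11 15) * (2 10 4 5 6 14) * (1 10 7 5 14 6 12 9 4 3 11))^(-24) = (1 10 3 11 15)(2 9 7 4 5 14 12)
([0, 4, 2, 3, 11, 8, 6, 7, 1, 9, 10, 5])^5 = (11)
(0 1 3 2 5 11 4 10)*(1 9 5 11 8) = (0 9 5 8 1 3 2 11 4 10) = [9, 3, 11, 2, 10, 8, 6, 7, 1, 5, 0, 4]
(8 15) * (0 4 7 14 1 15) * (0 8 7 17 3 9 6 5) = (0 4 17 3 9 6 5)(1 15 7 14) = [4, 15, 2, 9, 17, 0, 5, 14, 8, 6, 10, 11, 12, 13, 1, 7, 16, 3]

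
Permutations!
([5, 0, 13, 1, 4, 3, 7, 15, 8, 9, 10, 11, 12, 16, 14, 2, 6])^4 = [0, 1, 7, 3, 4, 5, 13, 16, 8, 9, 10, 11, 12, 15, 14, 6, 2]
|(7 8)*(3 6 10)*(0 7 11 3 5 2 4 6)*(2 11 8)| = 9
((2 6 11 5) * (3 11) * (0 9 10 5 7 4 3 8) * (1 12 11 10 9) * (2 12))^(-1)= ((0 1 2 6 8)(3 10 5 12 11 7 4))^(-1)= (0 8 6 2 1)(3 4 7 11 12 5 10)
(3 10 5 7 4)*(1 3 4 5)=[0, 3, 2, 10, 4, 7, 6, 5, 8, 9, 1]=(1 3 10)(5 7)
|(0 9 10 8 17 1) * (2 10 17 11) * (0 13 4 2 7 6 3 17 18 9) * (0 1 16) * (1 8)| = |(0 8 11 7 6 3 17 16)(1 13 4 2 10)(9 18)| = 40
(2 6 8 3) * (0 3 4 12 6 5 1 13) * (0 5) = [3, 13, 0, 2, 12, 1, 8, 7, 4, 9, 10, 11, 6, 5] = (0 3 2)(1 13 5)(4 12 6 8)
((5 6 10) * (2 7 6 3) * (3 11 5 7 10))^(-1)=(2 3 6 7 10)(5 11)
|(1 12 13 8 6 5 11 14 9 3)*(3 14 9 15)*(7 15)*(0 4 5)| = 14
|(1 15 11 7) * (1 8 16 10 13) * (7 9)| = |(1 15 11 9 7 8 16 10 13)| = 9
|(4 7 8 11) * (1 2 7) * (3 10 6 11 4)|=20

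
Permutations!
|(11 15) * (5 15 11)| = 2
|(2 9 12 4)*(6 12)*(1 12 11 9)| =12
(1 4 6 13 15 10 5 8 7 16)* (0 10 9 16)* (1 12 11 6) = (0 10 5 8 7)(1 4)(6 13 15 9 16 12 11) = [10, 4, 2, 3, 1, 8, 13, 0, 7, 16, 5, 6, 11, 15, 14, 9, 12]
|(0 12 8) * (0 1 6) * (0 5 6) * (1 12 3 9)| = 4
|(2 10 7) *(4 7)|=|(2 10 4 7)|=4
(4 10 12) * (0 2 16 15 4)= (0 2 16 15 4 10 12)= [2, 1, 16, 3, 10, 5, 6, 7, 8, 9, 12, 11, 0, 13, 14, 4, 15]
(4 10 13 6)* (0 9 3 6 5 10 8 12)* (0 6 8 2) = (0 9 3 8 12 6 4 2)(5 10 13) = [9, 1, 0, 8, 2, 10, 4, 7, 12, 3, 13, 11, 6, 5]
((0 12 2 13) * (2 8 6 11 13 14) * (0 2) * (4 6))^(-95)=(0 6 14 4 2 8 13 12 11)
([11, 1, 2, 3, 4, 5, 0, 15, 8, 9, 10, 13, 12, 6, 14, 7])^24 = [0, 1, 2, 3, 4, 5, 6, 7, 8, 9, 10, 11, 12, 13, 14, 15]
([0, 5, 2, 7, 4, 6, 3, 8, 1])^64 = (1 7 6)(3 5 8)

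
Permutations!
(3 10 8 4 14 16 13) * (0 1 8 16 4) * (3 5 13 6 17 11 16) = (0 1 8)(3 10)(4 14)(5 13)(6 17 11 16) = [1, 8, 2, 10, 14, 13, 17, 7, 0, 9, 3, 16, 12, 5, 4, 15, 6, 11]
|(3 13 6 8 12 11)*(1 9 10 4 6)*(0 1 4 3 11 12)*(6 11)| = 10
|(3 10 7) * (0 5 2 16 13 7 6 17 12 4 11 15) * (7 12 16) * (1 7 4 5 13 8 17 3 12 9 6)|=|(0 13 9 6 3 10 1 7 12 5 2 4 11 15)(8 17 16)|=42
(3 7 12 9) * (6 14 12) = [0, 1, 2, 7, 4, 5, 14, 6, 8, 3, 10, 11, 9, 13, 12] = (3 7 6 14 12 9)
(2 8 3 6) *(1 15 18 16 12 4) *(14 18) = (1 15 14 18 16 12 4)(2 8 3 6) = [0, 15, 8, 6, 1, 5, 2, 7, 3, 9, 10, 11, 4, 13, 18, 14, 12, 17, 16]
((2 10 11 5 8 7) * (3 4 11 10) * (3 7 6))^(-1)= (2 7)(3 6 8 5 11 4)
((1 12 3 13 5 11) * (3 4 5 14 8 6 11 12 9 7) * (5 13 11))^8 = (1 3 9 11 7)(4 13 14 8 6 5 12)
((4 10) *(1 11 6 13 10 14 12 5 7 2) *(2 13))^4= (4 7 14 13 12 10 5)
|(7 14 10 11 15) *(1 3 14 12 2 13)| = |(1 3 14 10 11 15 7 12 2 13)| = 10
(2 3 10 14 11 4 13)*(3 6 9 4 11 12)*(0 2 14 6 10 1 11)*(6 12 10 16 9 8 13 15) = (0 2 16 9 4 15 6 8 13 14 10 12 3 1 11) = [2, 11, 16, 1, 15, 5, 8, 7, 13, 4, 12, 0, 3, 14, 10, 6, 9]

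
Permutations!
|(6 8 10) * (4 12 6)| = 5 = |(4 12 6 8 10)|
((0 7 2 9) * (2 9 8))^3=((0 7 9)(2 8))^3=(9)(2 8)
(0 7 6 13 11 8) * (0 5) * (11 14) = (0 7 6 13 14 11 8 5) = [7, 1, 2, 3, 4, 0, 13, 6, 5, 9, 10, 8, 12, 14, 11]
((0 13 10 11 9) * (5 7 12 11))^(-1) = (0 9 11 12 7 5 10 13)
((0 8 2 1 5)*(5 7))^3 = (0 1)(2 5)(7 8)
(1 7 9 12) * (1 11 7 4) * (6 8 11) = (1 4)(6 8 11 7 9 12) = [0, 4, 2, 3, 1, 5, 8, 9, 11, 12, 10, 7, 6]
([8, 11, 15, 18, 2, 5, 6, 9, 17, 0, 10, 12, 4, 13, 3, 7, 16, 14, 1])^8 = (0 12 17 2 3 7 1)(4 14 15 18 9 11 8)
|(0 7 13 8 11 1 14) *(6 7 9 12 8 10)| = 28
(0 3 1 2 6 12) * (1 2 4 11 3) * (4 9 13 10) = (0 1 9 13 10 4 11 3 2 6 12) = [1, 9, 6, 2, 11, 5, 12, 7, 8, 13, 4, 3, 0, 10]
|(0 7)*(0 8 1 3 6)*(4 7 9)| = |(0 9 4 7 8 1 3 6)| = 8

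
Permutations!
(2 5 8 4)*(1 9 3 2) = (1 9 3 2 5 8 4) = [0, 9, 5, 2, 1, 8, 6, 7, 4, 3]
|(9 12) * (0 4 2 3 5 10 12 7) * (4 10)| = |(0 10 12 9 7)(2 3 5 4)| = 20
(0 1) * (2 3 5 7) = (0 1)(2 3 5 7) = [1, 0, 3, 5, 4, 7, 6, 2]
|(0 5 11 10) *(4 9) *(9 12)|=12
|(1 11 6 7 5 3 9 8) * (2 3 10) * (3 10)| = 8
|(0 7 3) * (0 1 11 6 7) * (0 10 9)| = |(0 10 9)(1 11 6 7 3)| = 15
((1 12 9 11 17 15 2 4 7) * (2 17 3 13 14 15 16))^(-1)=((1 12 9 11 3 13 14 15 17 16 2 4 7))^(-1)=(1 7 4 2 16 17 15 14 13 3 11 9 12)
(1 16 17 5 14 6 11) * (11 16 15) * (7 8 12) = (1 15 11)(5 14 6 16 17)(7 8 12) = [0, 15, 2, 3, 4, 14, 16, 8, 12, 9, 10, 1, 7, 13, 6, 11, 17, 5]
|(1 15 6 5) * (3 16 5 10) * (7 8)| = |(1 15 6 10 3 16 5)(7 8)| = 14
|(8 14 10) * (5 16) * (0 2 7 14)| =|(0 2 7 14 10 8)(5 16)| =6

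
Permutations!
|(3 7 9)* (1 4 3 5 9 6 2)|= 6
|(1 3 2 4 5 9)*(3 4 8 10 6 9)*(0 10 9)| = |(0 10 6)(1 4 5 3 2 8 9)| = 21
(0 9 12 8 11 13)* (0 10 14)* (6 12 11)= (0 9 11 13 10 14)(6 12 8)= [9, 1, 2, 3, 4, 5, 12, 7, 6, 11, 14, 13, 8, 10, 0]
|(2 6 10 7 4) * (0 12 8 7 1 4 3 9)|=30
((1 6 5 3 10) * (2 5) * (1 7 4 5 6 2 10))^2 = (1 6 7 5)(2 10 4 3)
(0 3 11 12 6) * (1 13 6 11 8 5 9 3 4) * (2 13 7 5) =[4, 7, 13, 8, 1, 9, 0, 5, 2, 3, 10, 12, 11, 6] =(0 4 1 7 5 9 3 8 2 13 6)(11 12)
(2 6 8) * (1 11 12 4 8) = (1 11 12 4 8 2 6) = [0, 11, 6, 3, 8, 5, 1, 7, 2, 9, 10, 12, 4]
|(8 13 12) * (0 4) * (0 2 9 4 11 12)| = 15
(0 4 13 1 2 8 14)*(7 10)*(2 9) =(0 4 13 1 9 2 8 14)(7 10) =[4, 9, 8, 3, 13, 5, 6, 10, 14, 2, 7, 11, 12, 1, 0]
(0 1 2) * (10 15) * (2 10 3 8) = (0 1 10 15 3 8 2) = [1, 10, 0, 8, 4, 5, 6, 7, 2, 9, 15, 11, 12, 13, 14, 3]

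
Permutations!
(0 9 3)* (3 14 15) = (0 9 14 15 3) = [9, 1, 2, 0, 4, 5, 6, 7, 8, 14, 10, 11, 12, 13, 15, 3]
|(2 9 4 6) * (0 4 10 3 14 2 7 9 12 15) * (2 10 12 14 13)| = 35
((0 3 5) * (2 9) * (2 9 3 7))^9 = ((9)(0 7 2 3 5))^9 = (9)(0 5 3 2 7)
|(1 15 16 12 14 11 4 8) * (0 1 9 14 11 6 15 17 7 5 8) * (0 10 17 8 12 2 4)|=|(0 1 8 9 14 6 15 16 2 4 10 17 7 5 12 11)|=16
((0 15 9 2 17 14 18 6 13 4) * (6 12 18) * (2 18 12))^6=((0 15 9 18 2 17 14 6 13 4))^6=(0 14 9 13 2)(4 17 15 6 18)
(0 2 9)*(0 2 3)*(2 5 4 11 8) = (0 3)(2 9 5 4 11 8) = [3, 1, 9, 0, 11, 4, 6, 7, 2, 5, 10, 8]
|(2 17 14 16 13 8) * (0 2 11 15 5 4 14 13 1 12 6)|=14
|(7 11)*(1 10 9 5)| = 4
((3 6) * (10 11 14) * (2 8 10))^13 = ((2 8 10 11 14)(3 6))^13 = (2 11 8 14 10)(3 6)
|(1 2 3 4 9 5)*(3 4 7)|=|(1 2 4 9 5)(3 7)|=10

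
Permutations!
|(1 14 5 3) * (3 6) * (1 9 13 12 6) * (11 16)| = 30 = |(1 14 5)(3 9 13 12 6)(11 16)|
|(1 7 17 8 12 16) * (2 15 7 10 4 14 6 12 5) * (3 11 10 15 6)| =10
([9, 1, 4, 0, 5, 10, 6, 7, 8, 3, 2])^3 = (2 10 5 4)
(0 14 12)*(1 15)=(0 14 12)(1 15)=[14, 15, 2, 3, 4, 5, 6, 7, 8, 9, 10, 11, 0, 13, 12, 1]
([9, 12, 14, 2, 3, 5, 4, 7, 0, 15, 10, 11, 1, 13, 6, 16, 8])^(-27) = (0 16 9 8 15)(1 12)(2 4 14 3 6)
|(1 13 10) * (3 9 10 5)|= 6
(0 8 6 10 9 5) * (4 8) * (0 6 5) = (0 4 8 5 6 10 9) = [4, 1, 2, 3, 8, 6, 10, 7, 5, 0, 9]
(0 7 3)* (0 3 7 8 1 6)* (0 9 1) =(0 8)(1 6 9) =[8, 6, 2, 3, 4, 5, 9, 7, 0, 1]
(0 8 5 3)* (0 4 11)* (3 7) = (0 8 5 7 3 4 11) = [8, 1, 2, 4, 11, 7, 6, 3, 5, 9, 10, 0]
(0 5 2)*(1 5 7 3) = (0 7 3 1 5 2) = [7, 5, 0, 1, 4, 2, 6, 3]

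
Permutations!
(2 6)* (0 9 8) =(0 9 8)(2 6) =[9, 1, 6, 3, 4, 5, 2, 7, 0, 8]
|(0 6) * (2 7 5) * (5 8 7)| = |(0 6)(2 5)(7 8)| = 2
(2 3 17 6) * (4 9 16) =(2 3 17 6)(4 9 16) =[0, 1, 3, 17, 9, 5, 2, 7, 8, 16, 10, 11, 12, 13, 14, 15, 4, 6]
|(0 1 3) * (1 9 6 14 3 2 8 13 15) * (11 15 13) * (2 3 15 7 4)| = |(0 9 6 14 15 1 3)(2 8 11 7 4)| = 35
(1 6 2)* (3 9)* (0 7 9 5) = (0 7 9 3 5)(1 6 2) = [7, 6, 1, 5, 4, 0, 2, 9, 8, 3]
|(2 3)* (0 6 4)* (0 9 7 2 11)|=8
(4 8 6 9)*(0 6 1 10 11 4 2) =(0 6 9 2)(1 10 11 4 8) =[6, 10, 0, 3, 8, 5, 9, 7, 1, 2, 11, 4]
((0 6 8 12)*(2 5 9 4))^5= ((0 6 8 12)(2 5 9 4))^5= (0 6 8 12)(2 5 9 4)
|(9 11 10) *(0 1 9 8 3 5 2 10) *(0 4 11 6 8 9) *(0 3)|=18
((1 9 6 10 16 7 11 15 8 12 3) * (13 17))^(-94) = ((1 9 6 10 16 7 11 15 8 12 3)(13 17))^(-94) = (17)(1 7 3 16 12 10 8 6 15 9 11)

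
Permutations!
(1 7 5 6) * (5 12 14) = (1 7 12 14 5 6) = [0, 7, 2, 3, 4, 6, 1, 12, 8, 9, 10, 11, 14, 13, 5]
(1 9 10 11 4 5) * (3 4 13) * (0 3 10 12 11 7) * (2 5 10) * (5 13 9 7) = (0 3 4 10 5 1 7)(2 13)(9 12 11) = [3, 7, 13, 4, 10, 1, 6, 0, 8, 12, 5, 9, 11, 2]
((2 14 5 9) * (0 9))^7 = ((0 9 2 14 5))^7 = (0 2 5 9 14)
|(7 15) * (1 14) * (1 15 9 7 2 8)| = |(1 14 15 2 8)(7 9)| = 10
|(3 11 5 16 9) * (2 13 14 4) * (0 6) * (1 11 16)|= |(0 6)(1 11 5)(2 13 14 4)(3 16 9)|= 12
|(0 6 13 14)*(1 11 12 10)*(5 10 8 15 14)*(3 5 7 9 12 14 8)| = |(0 6 13 7 9 12 3 5 10 1 11 14)(8 15)| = 12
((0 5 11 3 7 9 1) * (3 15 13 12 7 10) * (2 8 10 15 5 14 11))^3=((0 14 11 5 2 8 10 3 15 13 12 7 9 1))^3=(0 5 10 13 9 14 2 3 12 1 11 8 15 7)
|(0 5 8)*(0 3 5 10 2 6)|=|(0 10 2 6)(3 5 8)|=12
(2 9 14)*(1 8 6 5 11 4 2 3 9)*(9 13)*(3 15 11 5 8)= [0, 3, 1, 13, 2, 5, 8, 7, 6, 14, 10, 4, 12, 9, 15, 11]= (1 3 13 9 14 15 11 4 2)(6 8)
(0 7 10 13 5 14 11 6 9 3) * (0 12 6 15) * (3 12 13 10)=(0 7 3 13 5 14 11 15)(6 9 12)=[7, 1, 2, 13, 4, 14, 9, 3, 8, 12, 10, 15, 6, 5, 11, 0]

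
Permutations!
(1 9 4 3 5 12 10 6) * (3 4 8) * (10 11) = (1 9 8 3 5 12 11 10 6) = [0, 9, 2, 5, 4, 12, 1, 7, 3, 8, 6, 10, 11]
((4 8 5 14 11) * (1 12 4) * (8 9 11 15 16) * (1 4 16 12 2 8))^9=((1 2 8 5 14 15 12 16)(4 9 11))^9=(1 2 8 5 14 15 12 16)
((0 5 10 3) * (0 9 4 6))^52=(0 3 6 10 4 5 9)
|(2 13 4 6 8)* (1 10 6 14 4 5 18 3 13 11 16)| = |(1 10 6 8 2 11 16)(3 13 5 18)(4 14)| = 28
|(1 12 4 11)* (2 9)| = |(1 12 4 11)(2 9)| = 4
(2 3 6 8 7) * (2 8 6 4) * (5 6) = (2 3 4)(5 6)(7 8) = [0, 1, 3, 4, 2, 6, 5, 8, 7]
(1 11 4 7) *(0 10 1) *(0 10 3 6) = [3, 11, 2, 6, 7, 5, 0, 10, 8, 9, 1, 4] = (0 3 6)(1 11 4 7 10)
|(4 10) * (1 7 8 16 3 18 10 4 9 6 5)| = |(1 7 8 16 3 18 10 9 6 5)| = 10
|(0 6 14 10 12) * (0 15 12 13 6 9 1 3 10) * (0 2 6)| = |(0 9 1 3 10 13)(2 6 14)(12 15)| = 6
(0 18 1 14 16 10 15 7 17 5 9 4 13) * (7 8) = (0 18 1 14 16 10 15 8 7 17 5 9 4 13) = [18, 14, 2, 3, 13, 9, 6, 17, 7, 4, 15, 11, 12, 0, 16, 8, 10, 5, 1]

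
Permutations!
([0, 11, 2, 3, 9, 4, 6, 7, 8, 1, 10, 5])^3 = [0, 4, 2, 3, 11, 1, 6, 7, 8, 5, 10, 9]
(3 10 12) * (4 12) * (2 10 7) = (2 10 4 12 3 7) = [0, 1, 10, 7, 12, 5, 6, 2, 8, 9, 4, 11, 3]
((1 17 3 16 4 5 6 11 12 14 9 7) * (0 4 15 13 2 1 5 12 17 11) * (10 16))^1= (0 4 12 14 9 7 5 6)(1 11 17 3 10 16 15 13 2)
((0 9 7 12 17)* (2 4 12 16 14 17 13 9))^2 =(0 4 13 7 14)(2 12 9 16 17)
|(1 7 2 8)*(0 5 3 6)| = |(0 5 3 6)(1 7 2 8)| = 4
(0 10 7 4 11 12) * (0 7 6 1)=(0 10 6 1)(4 11 12 7)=[10, 0, 2, 3, 11, 5, 1, 4, 8, 9, 6, 12, 7]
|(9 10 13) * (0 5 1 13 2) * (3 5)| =8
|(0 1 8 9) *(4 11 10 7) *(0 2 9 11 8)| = 10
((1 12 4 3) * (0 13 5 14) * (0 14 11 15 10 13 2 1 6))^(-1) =((0 2 1 12 4 3 6)(5 11 15 10 13))^(-1) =(0 6 3 4 12 1 2)(5 13 10 15 11)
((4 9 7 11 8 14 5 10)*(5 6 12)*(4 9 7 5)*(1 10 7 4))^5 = (1 11)(5 6)(7 12)(8 10)(9 14)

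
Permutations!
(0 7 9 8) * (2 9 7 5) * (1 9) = (0 5 2 1 9 8) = [5, 9, 1, 3, 4, 2, 6, 7, 0, 8]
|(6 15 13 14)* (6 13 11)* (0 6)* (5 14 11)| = |(0 6 15 5 14 13 11)| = 7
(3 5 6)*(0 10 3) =(0 10 3 5 6) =[10, 1, 2, 5, 4, 6, 0, 7, 8, 9, 3]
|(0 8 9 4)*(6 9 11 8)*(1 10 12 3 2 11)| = 28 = |(0 6 9 4)(1 10 12 3 2 11 8)|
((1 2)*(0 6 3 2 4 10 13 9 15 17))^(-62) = ((0 6 3 2 1 4 10 13 9 15 17))^(-62) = (0 1 9 6 4 15 3 10 17 2 13)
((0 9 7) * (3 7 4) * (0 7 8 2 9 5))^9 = (0 5)(2 8 3 4 9)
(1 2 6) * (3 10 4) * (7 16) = [0, 2, 6, 10, 3, 5, 1, 16, 8, 9, 4, 11, 12, 13, 14, 15, 7] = (1 2 6)(3 10 4)(7 16)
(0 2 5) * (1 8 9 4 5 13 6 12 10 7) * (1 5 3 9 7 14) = (0 2 13 6 12 10 14 1 8 7 5)(3 9 4) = [2, 8, 13, 9, 3, 0, 12, 5, 7, 4, 14, 11, 10, 6, 1]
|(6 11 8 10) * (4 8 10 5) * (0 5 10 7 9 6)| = |(0 5 4 8 10)(6 11 7 9)| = 20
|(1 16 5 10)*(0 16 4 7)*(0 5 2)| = 15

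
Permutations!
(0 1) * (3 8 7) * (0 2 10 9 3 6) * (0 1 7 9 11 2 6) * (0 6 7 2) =(0 2 10 11)(1 7 6)(3 8 9) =[2, 7, 10, 8, 4, 5, 1, 6, 9, 3, 11, 0]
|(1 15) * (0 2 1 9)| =5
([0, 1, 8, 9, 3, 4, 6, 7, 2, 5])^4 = [0, 1, 2, 3, 4, 5, 6, 7, 8, 9]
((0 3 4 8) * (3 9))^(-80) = (9)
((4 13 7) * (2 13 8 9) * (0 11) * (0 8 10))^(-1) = (0 10 4 7 13 2 9 8 11)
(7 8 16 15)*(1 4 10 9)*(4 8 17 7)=(1 8 16 15 4 10 9)(7 17)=[0, 8, 2, 3, 10, 5, 6, 17, 16, 1, 9, 11, 12, 13, 14, 4, 15, 7]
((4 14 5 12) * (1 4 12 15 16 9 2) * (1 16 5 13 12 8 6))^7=((1 4 14 13 12 8 6)(2 16 9)(5 15))^7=(2 16 9)(5 15)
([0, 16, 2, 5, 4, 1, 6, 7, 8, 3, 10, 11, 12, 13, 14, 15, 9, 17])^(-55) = [0, 1, 2, 3, 4, 5, 6, 7, 8, 9, 10, 11, 12, 13, 14, 15, 16, 17]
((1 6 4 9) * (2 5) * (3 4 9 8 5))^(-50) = ((1 6 9)(2 3 4 8 5))^(-50) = (1 6 9)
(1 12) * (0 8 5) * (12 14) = [8, 14, 2, 3, 4, 0, 6, 7, 5, 9, 10, 11, 1, 13, 12] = (0 8 5)(1 14 12)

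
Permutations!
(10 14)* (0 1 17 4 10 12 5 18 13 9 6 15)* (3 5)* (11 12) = [1, 17, 2, 5, 10, 18, 15, 7, 8, 6, 14, 12, 3, 9, 11, 0, 16, 4, 13] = (0 1 17 4 10 14 11 12 3 5 18 13 9 6 15)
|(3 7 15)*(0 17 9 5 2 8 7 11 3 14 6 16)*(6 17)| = 24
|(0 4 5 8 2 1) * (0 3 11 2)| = |(0 4 5 8)(1 3 11 2)| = 4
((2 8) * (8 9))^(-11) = (2 9 8)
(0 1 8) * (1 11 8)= (0 11 8)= [11, 1, 2, 3, 4, 5, 6, 7, 0, 9, 10, 8]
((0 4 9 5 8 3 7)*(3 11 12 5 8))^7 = (0 3 12 8 4 7 5 11 9)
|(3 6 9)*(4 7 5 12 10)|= 15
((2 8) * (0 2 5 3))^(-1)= (0 3 5 8 2)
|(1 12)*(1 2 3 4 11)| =6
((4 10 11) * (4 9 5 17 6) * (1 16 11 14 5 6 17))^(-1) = (17)(1 5 14 10 4 6 9 11 16) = ((17)(1 16 11 9 6 4 10 14 5))^(-1)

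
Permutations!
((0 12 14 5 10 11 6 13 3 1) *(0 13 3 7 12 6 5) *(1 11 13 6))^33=((0 1 6 3 11 5 10 13 7 12 14))^33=(14)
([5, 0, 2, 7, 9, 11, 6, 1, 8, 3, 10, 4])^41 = [5, 0, 2, 7, 9, 11, 6, 1, 8, 3, 10, 4]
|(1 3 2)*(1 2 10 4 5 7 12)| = 7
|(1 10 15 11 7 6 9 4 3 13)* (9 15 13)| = 12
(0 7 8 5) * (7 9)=(0 9 7 8 5)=[9, 1, 2, 3, 4, 0, 6, 8, 5, 7]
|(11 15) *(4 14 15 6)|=5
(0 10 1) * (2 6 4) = (0 10 1)(2 6 4) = [10, 0, 6, 3, 2, 5, 4, 7, 8, 9, 1]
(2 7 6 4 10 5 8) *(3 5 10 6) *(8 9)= (10)(2 7 3 5 9 8)(4 6)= [0, 1, 7, 5, 6, 9, 4, 3, 2, 8, 10]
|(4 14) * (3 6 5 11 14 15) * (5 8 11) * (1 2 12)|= |(1 2 12)(3 6 8 11 14 4 15)|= 21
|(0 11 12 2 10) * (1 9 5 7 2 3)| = |(0 11 12 3 1 9 5 7 2 10)| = 10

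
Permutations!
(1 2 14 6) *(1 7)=(1 2 14 6 7)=[0, 2, 14, 3, 4, 5, 7, 1, 8, 9, 10, 11, 12, 13, 6]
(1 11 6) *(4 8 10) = (1 11 6)(4 8 10) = [0, 11, 2, 3, 8, 5, 1, 7, 10, 9, 4, 6]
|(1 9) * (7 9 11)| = 4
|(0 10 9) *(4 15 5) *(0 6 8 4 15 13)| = 14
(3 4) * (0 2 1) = (0 2 1)(3 4) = [2, 0, 1, 4, 3]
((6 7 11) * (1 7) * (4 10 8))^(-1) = (1 6 11 7)(4 8 10)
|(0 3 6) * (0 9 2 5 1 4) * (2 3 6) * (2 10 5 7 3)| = 10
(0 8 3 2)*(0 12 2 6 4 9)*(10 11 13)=(0 8 3 6 4 9)(2 12)(10 11 13)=[8, 1, 12, 6, 9, 5, 4, 7, 3, 0, 11, 13, 2, 10]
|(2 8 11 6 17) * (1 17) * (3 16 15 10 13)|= |(1 17 2 8 11 6)(3 16 15 10 13)|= 30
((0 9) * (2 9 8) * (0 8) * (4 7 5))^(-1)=(2 8 9)(4 5 7)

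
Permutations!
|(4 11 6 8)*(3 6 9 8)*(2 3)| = |(2 3 6)(4 11 9 8)| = 12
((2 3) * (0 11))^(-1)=(0 11)(2 3)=((0 11)(2 3))^(-1)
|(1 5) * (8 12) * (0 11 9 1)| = 10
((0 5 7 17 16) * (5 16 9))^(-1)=((0 16)(5 7 17 9))^(-1)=(0 16)(5 9 17 7)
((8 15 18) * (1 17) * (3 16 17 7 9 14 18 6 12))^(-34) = ((1 7 9 14 18 8 15 6 12 3 16 17))^(-34) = (1 9 18 15 12 16)(3 17 7 14 8 6)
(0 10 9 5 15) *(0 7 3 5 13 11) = (0 10 9 13 11)(3 5 15 7) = [10, 1, 2, 5, 4, 15, 6, 3, 8, 13, 9, 0, 12, 11, 14, 7]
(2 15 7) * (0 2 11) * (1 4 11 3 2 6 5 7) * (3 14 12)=[6, 4, 15, 2, 11, 7, 5, 14, 8, 9, 10, 0, 3, 13, 12, 1]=(0 6 5 7 14 12 3 2 15 1 4 11)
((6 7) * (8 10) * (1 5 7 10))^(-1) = ((1 5 7 6 10 8))^(-1) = (1 8 10 6 7 5)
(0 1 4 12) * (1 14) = [14, 4, 2, 3, 12, 5, 6, 7, 8, 9, 10, 11, 0, 13, 1] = (0 14 1 4 12)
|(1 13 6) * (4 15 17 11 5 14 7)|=21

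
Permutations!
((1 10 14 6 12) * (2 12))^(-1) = (1 12 2 6 14 10)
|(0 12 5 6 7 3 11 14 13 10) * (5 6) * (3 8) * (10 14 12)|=|(0 10)(3 11 12 6 7 8)(13 14)|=6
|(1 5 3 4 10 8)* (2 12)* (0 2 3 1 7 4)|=4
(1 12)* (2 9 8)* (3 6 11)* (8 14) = (1 12)(2 9 14 8)(3 6 11) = [0, 12, 9, 6, 4, 5, 11, 7, 2, 14, 10, 3, 1, 13, 8]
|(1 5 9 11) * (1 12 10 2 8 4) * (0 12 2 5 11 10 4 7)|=24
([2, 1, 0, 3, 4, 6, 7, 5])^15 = [2, 1, 0, 3, 4, 5, 6, 7]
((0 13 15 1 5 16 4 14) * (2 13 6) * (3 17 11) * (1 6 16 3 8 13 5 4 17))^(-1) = ((0 16 17 11 8 13 15 6 2 5 3 1 4 14))^(-1) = (0 14 4 1 3 5 2 6 15 13 8 11 17 16)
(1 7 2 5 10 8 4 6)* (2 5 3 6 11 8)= (1 7 5 10 2 3 6)(4 11 8)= [0, 7, 3, 6, 11, 10, 1, 5, 4, 9, 2, 8]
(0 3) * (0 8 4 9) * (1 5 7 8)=[3, 5, 2, 1, 9, 7, 6, 8, 4, 0]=(0 3 1 5 7 8 4 9)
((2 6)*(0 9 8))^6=(9)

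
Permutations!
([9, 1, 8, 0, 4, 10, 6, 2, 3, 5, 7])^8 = [0, 1, 2, 3, 4, 5, 6, 7, 8, 9, 10]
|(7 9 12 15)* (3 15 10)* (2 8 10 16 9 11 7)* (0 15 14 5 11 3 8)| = 30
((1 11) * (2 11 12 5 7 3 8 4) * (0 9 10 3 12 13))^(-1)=((0 9 10 3 8 4 2 11 1 13)(5 7 12))^(-1)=(0 13 1 11 2 4 8 3 10 9)(5 12 7)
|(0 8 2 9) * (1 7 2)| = 6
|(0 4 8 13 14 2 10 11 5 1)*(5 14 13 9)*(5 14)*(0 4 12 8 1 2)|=20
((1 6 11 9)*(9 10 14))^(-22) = (1 11 14)(6 10 9)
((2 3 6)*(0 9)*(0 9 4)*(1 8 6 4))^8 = (9)(0 1 8 6 2 3 4)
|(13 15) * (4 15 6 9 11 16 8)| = |(4 15 13 6 9 11 16 8)| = 8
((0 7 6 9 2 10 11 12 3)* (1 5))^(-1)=((0 7 6 9 2 10 11 12 3)(1 5))^(-1)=(0 3 12 11 10 2 9 6 7)(1 5)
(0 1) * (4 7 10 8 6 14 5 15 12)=[1, 0, 2, 3, 7, 15, 14, 10, 6, 9, 8, 11, 4, 13, 5, 12]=(0 1)(4 7 10 8 6 14 5 15 12)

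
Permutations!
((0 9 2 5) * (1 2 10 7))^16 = ((0 9 10 7 1 2 5))^16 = (0 10 1 5 9 7 2)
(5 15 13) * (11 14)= (5 15 13)(11 14)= [0, 1, 2, 3, 4, 15, 6, 7, 8, 9, 10, 14, 12, 5, 11, 13]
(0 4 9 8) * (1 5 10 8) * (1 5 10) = (0 4 9 5 1 10 8) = [4, 10, 2, 3, 9, 1, 6, 7, 0, 5, 8]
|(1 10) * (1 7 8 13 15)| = |(1 10 7 8 13 15)| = 6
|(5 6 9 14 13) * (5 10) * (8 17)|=|(5 6 9 14 13 10)(8 17)|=6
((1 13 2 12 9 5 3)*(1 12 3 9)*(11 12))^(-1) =(1 12 11 3 2 13)(5 9)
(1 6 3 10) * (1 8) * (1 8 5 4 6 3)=(1 3 10 5 4 6)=[0, 3, 2, 10, 6, 4, 1, 7, 8, 9, 5]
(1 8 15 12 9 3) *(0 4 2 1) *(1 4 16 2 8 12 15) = (0 16 2 4 8 1 12 9 3) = [16, 12, 4, 0, 8, 5, 6, 7, 1, 3, 10, 11, 9, 13, 14, 15, 2]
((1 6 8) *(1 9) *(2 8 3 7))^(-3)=(1 2 6 8 3 9 7)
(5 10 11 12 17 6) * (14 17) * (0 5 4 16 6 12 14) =(0 5 10 11 14 17 12)(4 16 6) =[5, 1, 2, 3, 16, 10, 4, 7, 8, 9, 11, 14, 0, 13, 17, 15, 6, 12]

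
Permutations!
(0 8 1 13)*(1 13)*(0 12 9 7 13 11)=(0 8 11)(7 13 12 9)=[8, 1, 2, 3, 4, 5, 6, 13, 11, 7, 10, 0, 9, 12]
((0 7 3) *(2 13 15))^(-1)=(0 3 7)(2 15 13)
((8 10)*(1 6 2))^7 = (1 6 2)(8 10)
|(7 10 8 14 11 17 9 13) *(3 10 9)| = 6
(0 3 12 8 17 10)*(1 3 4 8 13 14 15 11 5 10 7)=(0 4 8 17 7 1 3 12 13 14 15 11 5 10)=[4, 3, 2, 12, 8, 10, 6, 1, 17, 9, 0, 5, 13, 14, 15, 11, 16, 7]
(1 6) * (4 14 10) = (1 6)(4 14 10) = [0, 6, 2, 3, 14, 5, 1, 7, 8, 9, 4, 11, 12, 13, 10]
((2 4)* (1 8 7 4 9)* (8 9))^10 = (9)(2 7)(4 8)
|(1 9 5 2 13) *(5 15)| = |(1 9 15 5 2 13)| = 6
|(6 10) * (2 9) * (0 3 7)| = |(0 3 7)(2 9)(6 10)| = 6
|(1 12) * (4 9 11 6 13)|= |(1 12)(4 9 11 6 13)|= 10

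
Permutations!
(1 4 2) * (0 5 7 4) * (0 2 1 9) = (0 5 7 4 1 2 9) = [5, 2, 9, 3, 1, 7, 6, 4, 8, 0]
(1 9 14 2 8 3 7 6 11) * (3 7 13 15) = (1 9 14 2 8 7 6 11)(3 13 15) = [0, 9, 8, 13, 4, 5, 11, 6, 7, 14, 10, 1, 12, 15, 2, 3]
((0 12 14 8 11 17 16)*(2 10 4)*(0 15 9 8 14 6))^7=(0 12 6)(2 10 4)(8 11 17 16 15 9)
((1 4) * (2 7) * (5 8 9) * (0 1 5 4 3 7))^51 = (0 1 3 7 2)(4 9 8 5) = ((0 1 3 7 2)(4 5 8 9))^51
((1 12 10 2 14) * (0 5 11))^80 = ((0 5 11)(1 12 10 2 14))^80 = (14)(0 11 5)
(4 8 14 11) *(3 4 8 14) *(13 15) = [0, 1, 2, 4, 14, 5, 6, 7, 3, 9, 10, 8, 12, 15, 11, 13] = (3 4 14 11 8)(13 15)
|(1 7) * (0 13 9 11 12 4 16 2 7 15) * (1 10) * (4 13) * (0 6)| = |(0 4 16 2 7 10 1 15 6)(9 11 12 13)| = 36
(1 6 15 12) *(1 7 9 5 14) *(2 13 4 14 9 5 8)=(1 6 15 12 7 5 9 8 2 13 4 14)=[0, 6, 13, 3, 14, 9, 15, 5, 2, 8, 10, 11, 7, 4, 1, 12]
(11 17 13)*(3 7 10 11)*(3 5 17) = (3 7 10 11)(5 17 13) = [0, 1, 2, 7, 4, 17, 6, 10, 8, 9, 11, 3, 12, 5, 14, 15, 16, 13]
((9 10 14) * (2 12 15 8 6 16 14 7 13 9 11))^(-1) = (2 11 14 16 6 8 15 12)(7 10 9 13) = ((2 12 15 8 6 16 14 11)(7 13 9 10))^(-1)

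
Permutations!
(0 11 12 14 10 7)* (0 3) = (0 11 12 14 10 7 3) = [11, 1, 2, 0, 4, 5, 6, 3, 8, 9, 7, 12, 14, 13, 10]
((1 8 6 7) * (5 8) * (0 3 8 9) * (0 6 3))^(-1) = (1 7 6 9 5)(3 8)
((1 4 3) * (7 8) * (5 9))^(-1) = ((1 4 3)(5 9)(7 8))^(-1) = (1 3 4)(5 9)(7 8)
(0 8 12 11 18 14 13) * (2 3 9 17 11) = [8, 1, 3, 9, 4, 5, 6, 7, 12, 17, 10, 18, 2, 0, 13, 15, 16, 11, 14] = (0 8 12 2 3 9 17 11 18 14 13)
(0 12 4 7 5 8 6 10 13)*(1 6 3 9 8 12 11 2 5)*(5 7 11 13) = (0 13)(1 6 10 5 12 4 11 2 7)(3 9 8) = [13, 6, 7, 9, 11, 12, 10, 1, 3, 8, 5, 2, 4, 0]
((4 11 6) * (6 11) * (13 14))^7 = ((4 6)(13 14))^7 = (4 6)(13 14)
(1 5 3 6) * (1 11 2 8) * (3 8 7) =(1 5 8)(2 7 3 6 11) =[0, 5, 7, 6, 4, 8, 11, 3, 1, 9, 10, 2]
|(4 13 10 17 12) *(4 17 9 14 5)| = 6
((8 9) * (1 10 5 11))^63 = ((1 10 5 11)(8 9))^63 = (1 11 5 10)(8 9)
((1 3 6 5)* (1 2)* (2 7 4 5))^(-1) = ((1 3 6 2)(4 5 7))^(-1) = (1 2 6 3)(4 7 5)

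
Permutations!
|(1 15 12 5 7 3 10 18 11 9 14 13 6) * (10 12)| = |(1 15 10 18 11 9 14 13 6)(3 12 5 7)| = 36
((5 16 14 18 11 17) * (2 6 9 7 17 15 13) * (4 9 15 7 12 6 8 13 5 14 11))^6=(4 16)(5 18)(6 17)(7 12)(9 11)(14 15)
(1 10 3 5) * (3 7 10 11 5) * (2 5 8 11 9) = [0, 9, 5, 3, 4, 1, 6, 10, 11, 2, 7, 8] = (1 9 2 5)(7 10)(8 11)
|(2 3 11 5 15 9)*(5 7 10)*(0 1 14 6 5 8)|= 13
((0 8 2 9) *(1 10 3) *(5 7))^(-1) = ((0 8 2 9)(1 10 3)(5 7))^(-1) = (0 9 2 8)(1 3 10)(5 7)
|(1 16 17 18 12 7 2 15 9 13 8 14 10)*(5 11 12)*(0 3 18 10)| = 52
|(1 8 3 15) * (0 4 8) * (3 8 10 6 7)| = 8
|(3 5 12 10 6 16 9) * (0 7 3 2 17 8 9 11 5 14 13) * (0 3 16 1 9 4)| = 42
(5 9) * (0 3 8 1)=(0 3 8 1)(5 9)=[3, 0, 2, 8, 4, 9, 6, 7, 1, 5]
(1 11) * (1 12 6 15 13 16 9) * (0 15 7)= (0 15 13 16 9 1 11 12 6 7)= [15, 11, 2, 3, 4, 5, 7, 0, 8, 1, 10, 12, 6, 16, 14, 13, 9]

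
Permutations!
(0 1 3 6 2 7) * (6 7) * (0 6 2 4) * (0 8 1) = (1 3 7 6 4 8) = [0, 3, 2, 7, 8, 5, 4, 6, 1]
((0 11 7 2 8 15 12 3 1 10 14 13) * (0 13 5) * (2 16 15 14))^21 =(0 10 16 14 3 11 2 15 5 1 7 8 12) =((0 11 7 16 15 12 3 1 10 2 8 14 5))^21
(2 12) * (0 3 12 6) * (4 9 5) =(0 3 12 2 6)(4 9 5) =[3, 1, 6, 12, 9, 4, 0, 7, 8, 5, 10, 11, 2]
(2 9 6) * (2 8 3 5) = [0, 1, 9, 5, 4, 2, 8, 7, 3, 6] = (2 9 6 8 3 5)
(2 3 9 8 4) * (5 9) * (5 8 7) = (2 3 8 4)(5 9 7) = [0, 1, 3, 8, 2, 9, 6, 5, 4, 7]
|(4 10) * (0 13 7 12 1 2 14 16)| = 8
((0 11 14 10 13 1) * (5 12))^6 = (14)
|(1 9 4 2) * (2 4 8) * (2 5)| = 5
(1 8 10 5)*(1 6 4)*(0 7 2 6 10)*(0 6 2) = (0 7)(1 8 6 4)(5 10) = [7, 8, 2, 3, 1, 10, 4, 0, 6, 9, 5]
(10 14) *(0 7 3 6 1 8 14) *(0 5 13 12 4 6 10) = (0 7 3 10 5 13 12 4 6 1 8 14) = [7, 8, 2, 10, 6, 13, 1, 3, 14, 9, 5, 11, 4, 12, 0]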